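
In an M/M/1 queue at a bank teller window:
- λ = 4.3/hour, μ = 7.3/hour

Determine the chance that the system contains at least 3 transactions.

ρ = λ/μ = 4.3/7.3 = 0.58904
P(N ≥ n) = ρⁿ
P(N ≥ 3) = 0.58904^3
P(N ≥ 3) = 0.2044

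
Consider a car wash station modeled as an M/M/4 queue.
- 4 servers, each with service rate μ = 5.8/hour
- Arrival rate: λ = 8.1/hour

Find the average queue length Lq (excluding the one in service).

Traffic intensity: ρ = λ/(cμ) = 8.1/(4×5.8) = 0.3491
Since ρ = 0.3491 < 1, system is stable.
Offered load a = λ/μ = cρ = 8.1/5.8 = 1.3966
P₀ = [ Σₙ₌₀^3 aⁿ/n! + a^4/(4!(1-ρ)) ]⁻¹
Σ = a^0/0! + a^1/1! + a^2/2! + a^3/3! = 1.0000 + 1.3966 + 0.97518 + 0.45396 = 3.8257
a^4/(4!(1-ρ)) = 3.8039/(24 × 0.6509) = 0.2435
P₀ = 1/(3.8257 + 0.2435) = 0.2457
Lq = P₀·a^4·ρ / (4!(1-ρ)²) = 0.24575 × 3.8039 × 0.34914 / (24 × 0.42362) = 0.03210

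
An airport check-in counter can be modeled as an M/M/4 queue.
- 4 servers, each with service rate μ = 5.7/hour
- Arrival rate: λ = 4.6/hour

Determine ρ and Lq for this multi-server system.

Traffic intensity: ρ = λ/(cμ) = 4.6/(4×5.7) = 0.2018
Since ρ = 0.2018 < 1, system is stable.
Offered load a = λ/μ = cρ = 4.6/5.7 = 0.8070
P₀ = [ Σₙ₌₀^3 aⁿ/n! + a^4/(4!(1-ρ)) ]⁻¹
Σ = a^0/0! + a^1/1! + a^2/2! + a^3/3! = 1.0000 + 0.80702 + 0.32564 + 0.087599 = 2.2203
a^4/(4!(1-ρ)) = 0.4242/(24 × 0.7982) = 0.02214
P₀ = 1/(2.22025 + 0.0221403) = 0.4460
Lq = P₀·a^4·ρ / (4!(1-ρ)²) = 0.445952 × 0.424162 × 0.201754 / (24 × 0.637196) = 0.002496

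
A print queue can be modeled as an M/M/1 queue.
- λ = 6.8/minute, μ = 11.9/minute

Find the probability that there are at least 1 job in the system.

ρ = λ/μ = 6.8/11.9 = 0.5714
P(N ≥ n) = ρⁿ
P(N ≥ 1) = 0.5714^1
P(N ≥ 1) = 0.5714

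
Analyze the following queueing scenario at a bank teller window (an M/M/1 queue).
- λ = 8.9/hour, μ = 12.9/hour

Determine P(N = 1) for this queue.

ρ = λ/μ = 8.9/12.9 = 0.6899
P(n) = (1-ρ)ρⁿ
P(1) = (1-0.6899) × 0.6899^1
P(1) = 0.3101 × 0.6899
P(1) = 0.2139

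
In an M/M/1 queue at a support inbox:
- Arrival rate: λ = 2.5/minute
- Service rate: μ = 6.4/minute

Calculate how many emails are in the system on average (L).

ρ = λ/μ = 2.5/6.4 = 0.3906
For M/M/1: L = λ/(μ-λ)
L = 2.5/(6.4-2.5) = 2.5/3.90
L = 0.6410 emails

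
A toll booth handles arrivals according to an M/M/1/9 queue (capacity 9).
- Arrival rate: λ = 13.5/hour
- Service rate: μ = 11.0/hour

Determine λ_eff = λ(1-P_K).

ρ = λ/μ = 13.5/11.0 = 1.227273
P₀ = (1-ρ)/(1-ρ^(K+1)) = (1-1.227273)/(1-1.227273^10) = -0.2273/-6.7520 = 0.03366
P_K = P₀×ρ^K = 0.03366 × 1.227273^9 = 0.03366 × 6.3164 = 0.2126
λ_eff = λ(1-P_K) = 13.5 × (1 - 0.212612) = 13.5 × 0.787388 = 10.6297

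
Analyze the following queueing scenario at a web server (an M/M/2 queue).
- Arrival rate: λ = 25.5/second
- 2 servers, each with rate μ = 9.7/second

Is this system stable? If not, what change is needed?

Stability requires ρ = λ/(cμ) < 1
ρ = 25.5/(2 × 9.7) = 25.5/19.40 = 1.3144
Since 1.3144 ≥ 1, the system is UNSTABLE.
Need c > λ/μ = 25.5/9.7 = 2.63.
Minimum servers needed: c = 3.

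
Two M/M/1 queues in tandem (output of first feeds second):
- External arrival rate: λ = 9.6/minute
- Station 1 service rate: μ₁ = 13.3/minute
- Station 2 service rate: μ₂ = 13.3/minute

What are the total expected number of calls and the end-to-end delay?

By Jackson's theorem, each station behaves as independent M/M/1.
Station 1: ρ₁ = 9.6/13.3 = 0.7218, L₁ = ρ₁/(1-ρ₁) = λ/(μ₁-λ) = 9.6/3.70 = 2.5946
Station 2: ρ₂ = 9.6/13.3 = 0.7218, L₂ = ρ₂/(1-ρ₂) = λ/(μ₂-λ) = 9.6/3.70 = 2.5946
Total: L = L₁ + L₂ = 2.5946 + 2.5946 = 5.1892
W = L/λ = 5.1892/9.6 = 0.5405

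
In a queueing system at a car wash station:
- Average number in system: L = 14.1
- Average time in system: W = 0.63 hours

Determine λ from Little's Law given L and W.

Little's Law: L = λW, so λ = L/W
λ = 14.1/0.63 = 22.3810 cars/hour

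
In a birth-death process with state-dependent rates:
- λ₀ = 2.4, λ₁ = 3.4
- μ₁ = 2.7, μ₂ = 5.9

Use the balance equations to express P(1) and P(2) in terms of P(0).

Balance equations:
State 0: λ₀P₀ = μ₁P₁ → P₁ = (λ₀/μ₁)P₀ = (2.4/2.7)P₀ = 0.8889P₀
State 1: P₂ = (λ₀λ₁)/(μ₁μ₂)P₀ = (2.4×3.4)/(2.7×5.9)P₀ = 0.5122P₀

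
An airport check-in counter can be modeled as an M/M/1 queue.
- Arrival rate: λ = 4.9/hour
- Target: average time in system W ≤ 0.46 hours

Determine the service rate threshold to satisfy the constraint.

For M/M/1: W = 1/(μ-λ)
Need W ≤ 0.46, so 1/(μ-λ) ≤ 0.46
μ - λ ≥ 1/0.46 = 2.1739
μ ≥ 4.9 + 2.1739 = 7.0739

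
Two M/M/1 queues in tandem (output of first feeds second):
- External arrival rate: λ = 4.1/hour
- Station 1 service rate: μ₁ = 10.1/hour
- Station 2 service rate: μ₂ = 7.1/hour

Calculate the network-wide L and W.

By Jackson's theorem, each station behaves as independent M/M/1.
Station 1: ρ₁ = 4.1/10.1 = 0.4059, L₁ = ρ₁/(1-ρ₁) = λ/(μ₁-λ) = 4.1/6.00 = 0.6833
Station 2: ρ₂ = 4.1/7.1 = 0.5775, L₂ = ρ₂/(1-ρ₂) = λ/(μ₂-λ) = 4.1/3.00 = 1.3667
Total: L = L₁ + L₂ = 0.6833 + 1.3667 = 2.0500
W = L/λ = 2.0500/4.1 = 0.5000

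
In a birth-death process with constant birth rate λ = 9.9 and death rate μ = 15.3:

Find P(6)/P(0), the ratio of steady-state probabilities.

For constant rates: P(n)/P(0) = (λ/μ)^n
P(6)/P(0) = (9.9/15.3)^6 = 0.647059^6 = 0.07339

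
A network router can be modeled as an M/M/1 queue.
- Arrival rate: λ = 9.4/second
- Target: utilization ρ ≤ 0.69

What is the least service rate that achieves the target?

ρ = λ/μ, so μ = λ/ρ
μ ≥ 9.4/0.69 = 13.6232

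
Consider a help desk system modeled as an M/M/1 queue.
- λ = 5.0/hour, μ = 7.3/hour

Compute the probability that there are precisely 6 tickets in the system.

ρ = λ/μ = 5.0/7.3 = 0.68493
P(n) = (1-ρ)ρⁿ
P(6) = (1-0.68493) × 0.68493^6
P(6) = 0.31507 × 0.10325
P(6) = 0.03253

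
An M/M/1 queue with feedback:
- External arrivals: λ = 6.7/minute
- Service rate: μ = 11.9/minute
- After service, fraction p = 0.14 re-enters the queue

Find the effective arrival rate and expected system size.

Effective arrival rate: λ_eff = λ/(1-p) = 6.7/(1-0.14) = 6.7/0.86 = 7.7907
ρ = λ_eff/μ = 7.7907/11.9 = 0.65468
L = ρ/(1-ρ) = 0.65468/(1-0.65468) = 1.8959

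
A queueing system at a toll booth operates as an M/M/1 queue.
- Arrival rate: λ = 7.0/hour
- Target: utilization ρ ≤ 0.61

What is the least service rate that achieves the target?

ρ = λ/μ, so μ = λ/ρ
μ ≥ 7.0/0.61 = 11.4754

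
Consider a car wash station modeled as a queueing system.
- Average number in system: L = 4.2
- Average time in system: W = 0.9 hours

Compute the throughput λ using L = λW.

Little's Law: L = λW, so λ = L/W
λ = 4.2/0.9 = 4.6667 cars/hour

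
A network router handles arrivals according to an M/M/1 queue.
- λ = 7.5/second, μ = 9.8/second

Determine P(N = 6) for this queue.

ρ = λ/μ = 7.5/9.8 = 0.7653
P(n) = (1-ρ)ρⁿ
P(6) = (1-0.7653) × 0.7653^6
P(6) = 0.2347 × 0.2009
P(6) = 0.04715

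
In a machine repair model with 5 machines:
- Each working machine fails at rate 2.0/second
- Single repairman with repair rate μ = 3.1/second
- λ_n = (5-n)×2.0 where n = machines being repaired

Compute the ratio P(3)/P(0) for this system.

P(3)/P(0) = ∏_{i=0}^{3-1} λ_i/μ_{i+1}
= (5-0)×2.0/3.1 × (5-1)×2.0/3.1 × (5-2)×2.0/3.1
= 16.1122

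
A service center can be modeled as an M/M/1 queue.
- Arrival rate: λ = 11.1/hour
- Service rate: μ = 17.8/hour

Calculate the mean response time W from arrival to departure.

First, compute utilization: ρ = λ/μ = 11.1/17.8 = 0.6236
For M/M/1: W = 1/(μ-λ)
W = 1/(17.8-11.1) = 1/6.70
W = 0.1493 hours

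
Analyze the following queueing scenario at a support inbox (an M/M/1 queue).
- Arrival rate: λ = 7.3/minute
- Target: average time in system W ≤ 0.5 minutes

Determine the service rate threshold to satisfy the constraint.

For M/M/1: W = 1/(μ-λ)
Need W ≤ 0.5, so 1/(μ-λ) ≤ 0.5
μ - λ ≥ 1/0.5 = 2.0000
μ ≥ 7.3 + 2.0000 = 9.3000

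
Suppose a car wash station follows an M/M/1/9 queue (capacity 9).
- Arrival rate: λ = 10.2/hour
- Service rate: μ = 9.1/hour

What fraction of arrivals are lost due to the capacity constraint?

ρ = λ/μ = 10.2/9.1 = 1.12088
P₀ = (1-ρ)/(1-ρ^(K+1)) = (1-1.12088)/(1-1.12088^10) = -0.12088/-2.1303 = 0.05674
P_K = P₀×ρ^K = 0.05674 × 1.12088^9 = 0.05674 × 2.7928 = 0.1585
Blocking probability = 15.85%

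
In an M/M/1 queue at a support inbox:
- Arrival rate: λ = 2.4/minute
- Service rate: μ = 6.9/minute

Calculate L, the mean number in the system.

ρ = λ/μ = 2.4/6.9 = 0.3478
For M/M/1: L = λ/(μ-λ)
L = 2.4/(6.9-2.4) = 2.4/4.50
L = 0.5333 emails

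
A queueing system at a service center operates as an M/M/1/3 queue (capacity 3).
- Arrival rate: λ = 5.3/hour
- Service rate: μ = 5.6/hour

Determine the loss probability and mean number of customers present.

ρ = λ/μ = 5.3/5.6 = 0.9464
P₀ = (1-ρ)/(1-ρ^(K+1)) = (1-0.9464)/(1-0.9464^4) = 0.05360/0.1978 = 0.2710
P_K = P₀×ρ^K = 0.2710 × 0.9464^3 = 0.2710 × 0.8477 = 0.2297
Blocking probability P_3 = 0.2297 (22.97%)
L = ρ[1 - (K+1)ρ^K + Kρ^(K+1)] / [(1-ρ)(1-ρ^(K+1))]
L = 0.9464 × (1 - 4×0.8476649 + 3×0.8022301) / ((1 - 0.9464) × (1 - 0.8022301)) = 1.4312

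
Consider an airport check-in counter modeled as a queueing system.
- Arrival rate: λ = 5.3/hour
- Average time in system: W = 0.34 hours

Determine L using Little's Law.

Little's Law: L = λW
L = 5.3 × 0.34 = 1.8020 passengers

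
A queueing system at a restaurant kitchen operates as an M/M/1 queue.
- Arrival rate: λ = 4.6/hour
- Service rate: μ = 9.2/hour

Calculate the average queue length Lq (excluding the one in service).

ρ = λ/μ = 4.6/9.2 = 0.5000
For M/M/1: Lq = λ²/(μ(μ-λ))
Lq = 21.16/(9.2 × 4.60)
Lq = 0.5000 orders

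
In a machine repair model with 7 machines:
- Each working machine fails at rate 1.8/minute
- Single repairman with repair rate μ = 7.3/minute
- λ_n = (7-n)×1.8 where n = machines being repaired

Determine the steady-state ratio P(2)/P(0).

P(2)/P(0) = ∏_{i=0}^{2-1} λ_i/μ_{i+1}
= (7-0)×1.8/7.3 × (7-1)×1.8/7.3
= 2.5536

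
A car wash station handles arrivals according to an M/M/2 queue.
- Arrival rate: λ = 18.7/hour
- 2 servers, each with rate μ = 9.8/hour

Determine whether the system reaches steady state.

Stability requires ρ = λ/(cμ) < 1
ρ = 18.7/(2 × 9.8) = 18.7/19.60 = 0.9541
Since 0.9541 < 1, the system is STABLE.
The servers are busy 95.41% of the time.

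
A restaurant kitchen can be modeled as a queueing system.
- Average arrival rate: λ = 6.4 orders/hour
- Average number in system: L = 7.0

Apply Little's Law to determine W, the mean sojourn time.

Little's Law: L = λW, so W = L/λ
W = 7.0/6.4 = 1.0938 hours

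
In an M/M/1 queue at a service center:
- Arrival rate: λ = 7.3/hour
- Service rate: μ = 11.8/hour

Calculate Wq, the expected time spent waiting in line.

First, compute utilization: ρ = λ/μ = 7.3/11.8 = 0.6186
For M/M/1: Wq = λ/(μ(μ-λ))
Wq = 7.3/(11.8 × (11.8-7.3))
Wq = 7.3/(11.8 × 4.50)
Wq = 0.1375 hours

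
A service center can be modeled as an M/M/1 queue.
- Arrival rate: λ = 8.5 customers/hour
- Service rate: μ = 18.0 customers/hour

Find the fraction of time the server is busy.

Server utilization: ρ = λ/μ
ρ = 8.5/18.0 = 0.4722
The server is busy 47.22% of the time.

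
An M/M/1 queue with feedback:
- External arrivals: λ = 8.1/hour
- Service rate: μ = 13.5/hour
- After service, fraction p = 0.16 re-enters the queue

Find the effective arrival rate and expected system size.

Effective arrival rate: λ_eff = λ/(1-p) = 8.1/(1-0.16) = 8.1/0.84 = 9.64286
ρ = λ_eff/μ = 9.64286/13.5 = 0.714286
L = ρ/(1-ρ) = 0.714286/(1-0.714286) = 2.5000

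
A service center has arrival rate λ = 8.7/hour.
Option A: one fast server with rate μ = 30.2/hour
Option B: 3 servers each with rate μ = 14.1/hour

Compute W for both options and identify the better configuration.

Option A: single server μ = 30.2 (M/M/1)
  ρ_A = 8.7/30.2 = 0.2881
  W_A = 1/(μ-λ) = 1/(30.2-8.7) = 1/21.50 = 0.04651

Option B: 3 servers μ = 14.1 (M/M/3)
  ρ_B = λ/(cμ) = 8.7/(3×14.1) = 0.2057
  Offered load a = λ/μ = cρ = 8.7/14.1 = 0.6170
  P₀ = [ Σₙ₌₀^2 aⁿ/n! + a^3/(3!(1-ρ)) ]⁻¹
  Σ = a^0/0! + a^1/1! + a^2/2! = 1.0000 + 0.6170 + 0.1904 = 1.8074
  a^3/(3!(1-ρ)) = 0.2349/(6 × 0.7943) = 0.04929
  P₀ = 1/(1.8074 + 0.04929) = 0.5386
  Lq = P₀·a^3·ρ / (3!(1-ρ)²) = 0.5386 × 0.2349 × 0.2057 / (6 × 0.6310) = 0.006874
  Wq_B = Lq/λ = 0.006874/8.7 = 0.0007901
  W_B = Wq_B + 1/μ = 0.0007901 + 0.07092 = 0.07171

Since W_A = 0.04651 < W_B = 0.07171, Option A (single fast server) has the shorter time in system.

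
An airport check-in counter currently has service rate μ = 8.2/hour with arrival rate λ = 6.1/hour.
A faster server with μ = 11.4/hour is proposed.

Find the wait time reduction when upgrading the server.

System 1: ρ₁ = 6.1/8.2 = 0.7439, W₁ = 1/(8.2-6.1) = 0.47619
System 2: ρ₂ = 6.1/11.4 = 0.5351, W₂ = 1/(11.4-6.1) = 0.18868
Improvement: (W₁-W₂)/W₁ = (0.47619-0.18868)/0.47619 = 60.38%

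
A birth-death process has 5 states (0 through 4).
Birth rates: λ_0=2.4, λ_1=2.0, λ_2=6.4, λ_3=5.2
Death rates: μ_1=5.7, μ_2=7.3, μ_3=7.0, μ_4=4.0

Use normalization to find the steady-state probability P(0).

Ratios P(n)/P(0) = (λ₀···λₙ₋₁)/(μ₁···μₙ):
P(1)/P(0) = (2.4)/(5.7) = 0.42105
P(2)/P(0) = (2.4×2.0)/(5.7×7.3) = 0.11536
P(3)/P(0) = (2.4×2.0×6.4)/(5.7×7.3×7.0) = 0.10547
P(4)/P(0) = (2.4×2.0×6.4×5.2)/(5.7×7.3×7.0×4.0) = 0.13711

Normalization: ∑ P(n) = 1
P(0) × (1.0000 + 0.42105 + 0.11536 + 0.10547 + 0.13711) = 1
P(0) × 1.7790 = 1
P(0) = 1/1.7790 = 0.5621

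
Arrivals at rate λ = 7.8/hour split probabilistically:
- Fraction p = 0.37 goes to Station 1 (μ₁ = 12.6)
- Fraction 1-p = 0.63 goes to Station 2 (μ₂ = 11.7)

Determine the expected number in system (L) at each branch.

Effective rates: λ₁ = 7.8×0.37 = 2.886, λ₂ = 7.8×0.63 = 4.914
Station 1: ρ₁ = 2.886/12.6 = 0.22905, L₁ = ρ₁/(1-ρ₁) = 0.22905/(1-0.22905) = 0.2971
Station 2: ρ₂ = 4.914/11.7 = 0.4200, L₂ = ρ₂/(1-ρ₂) = 0.4200/(1-0.4200) = 0.7241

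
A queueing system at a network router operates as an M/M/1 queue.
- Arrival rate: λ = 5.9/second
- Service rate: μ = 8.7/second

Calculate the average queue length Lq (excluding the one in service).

ρ = λ/μ = 5.9/8.7 = 0.6782
For M/M/1: Lq = λ²/(μ(μ-λ))
Lq = 34.81/(8.7 × 2.80)
Lq = 1.4290 packets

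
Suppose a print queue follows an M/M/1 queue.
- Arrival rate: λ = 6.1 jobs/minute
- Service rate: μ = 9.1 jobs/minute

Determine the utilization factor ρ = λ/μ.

Server utilization: ρ = λ/μ
ρ = 6.1/9.1 = 0.6703
The server is busy 67.03% of the time.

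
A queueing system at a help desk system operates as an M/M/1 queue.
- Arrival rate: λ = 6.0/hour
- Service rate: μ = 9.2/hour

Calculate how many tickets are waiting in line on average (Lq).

ρ = λ/μ = 6.0/9.2 = 0.6522
For M/M/1: Lq = λ²/(μ(μ-λ))
Lq = 36.00/(9.2 × 3.20)
Lq = 1.2228 tickets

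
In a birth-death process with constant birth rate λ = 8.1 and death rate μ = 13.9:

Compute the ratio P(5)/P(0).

For constant rates: P(n)/P(0) = (λ/μ)^n
P(5)/P(0) = (8.1/13.9)^5 = 0.582734^5 = 0.06720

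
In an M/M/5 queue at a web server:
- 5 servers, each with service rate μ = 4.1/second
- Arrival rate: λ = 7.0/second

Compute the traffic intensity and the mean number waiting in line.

Traffic intensity: ρ = λ/(cμ) = 7.0/(5×4.1) = 0.3415
Since ρ = 0.3415 < 1, system is stable.
Offered load a = λ/μ = cρ = 7.0/4.1 = 1.7073
P₀ = [ Σₙ₌₀^4 aⁿ/n! + a^5/(5!(1-ρ)) ]⁻¹
Σ = a^0/0! + a^1/1! + a^2/2! + a^3/3! + a^4/4! = 1.0000 + 1.7073 + 1.4575 + 0.8295 + 0.3540 = 5.3483
a^5/(5!(1-ρ)) = 14.5068/(120 × 0.6585) = 0.1836
P₀ = 1/(5.3483 + 0.1836) = 0.1808
Lq = P₀·a^5·ρ / (5!(1-ρ)²) = 0.1808 × 14.5068 × 0.3415 / (120 × 0.4337) = 0.01721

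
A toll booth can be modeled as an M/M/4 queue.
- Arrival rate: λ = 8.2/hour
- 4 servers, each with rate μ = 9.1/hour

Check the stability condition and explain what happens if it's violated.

Stability requires ρ = λ/(cμ) < 1
ρ = 8.2/(4 × 9.1) = 8.2/36.40 = 0.2253
Since 0.2253 < 1, the system is STABLE.
The servers are busy 22.53% of the time.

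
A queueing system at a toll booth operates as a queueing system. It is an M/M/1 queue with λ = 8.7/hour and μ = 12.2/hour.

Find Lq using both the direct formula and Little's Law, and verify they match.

Method 1 (direct): Lq = λ²/(μ(μ-λ)) = 75.69/(12.2 × 3.50) = 1.7726

Method 2 (Little's Law):
W = 1/(μ-λ) = 1/3.50 = 0.285714
Wq = W - 1/μ = 0.285714 - 0.0819672 = 0.20375
Lq = λWq = 8.7 × 0.20375 = 1.7726 ✔ (matches Method 1)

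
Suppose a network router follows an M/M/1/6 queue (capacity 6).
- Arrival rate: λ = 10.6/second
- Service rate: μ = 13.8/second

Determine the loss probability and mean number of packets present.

ρ = λ/μ = 10.6/13.8 = 0.768116
P₀ = (1-ρ)/(1-ρ^(K+1)) = (1-0.768116)/(1-0.768116^7) = 0.23188/0.84224 = 0.2753
P_K = P₀×ρ^K = 0.275317 × 0.768116^6 = 0.275317 × 0.205381 = 0.05654
Blocking probability P_6 = 0.05654 (5.65%)
L = ρ[1 - (K+1)ρ^K + Kρ^(K+1)] / [(1-ρ)(1-ρ^(K+1))]
L = 0.768116 × (1 - 7×0.205381 + 6×0.157757) / ((1 - 0.768116) × (1 - 0.157757)) = 2.0014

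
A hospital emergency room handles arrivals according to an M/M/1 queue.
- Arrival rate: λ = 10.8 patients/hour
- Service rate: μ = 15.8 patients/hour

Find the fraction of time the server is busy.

Server utilization: ρ = λ/μ
ρ = 10.8/15.8 = 0.6835
The server is busy 68.35% of the time.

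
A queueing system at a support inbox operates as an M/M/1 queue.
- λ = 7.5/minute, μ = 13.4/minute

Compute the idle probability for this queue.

ρ = λ/μ = 7.5/13.4 = 0.5597
P(0) = 1 - ρ = 1 - 0.5597 = 0.4403
The server is idle 44.03% of the time.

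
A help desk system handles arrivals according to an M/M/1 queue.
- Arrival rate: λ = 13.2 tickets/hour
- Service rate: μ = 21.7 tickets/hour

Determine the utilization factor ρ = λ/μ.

Server utilization: ρ = λ/μ
ρ = 13.2/21.7 = 0.6083
The server is busy 60.83% of the time.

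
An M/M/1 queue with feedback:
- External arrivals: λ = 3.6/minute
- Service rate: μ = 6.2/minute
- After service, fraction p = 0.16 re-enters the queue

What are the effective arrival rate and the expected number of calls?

Effective arrival rate: λ_eff = λ/(1-p) = 3.6/(1-0.16) = 3.6/0.84 = 4.2857
ρ = λ_eff/μ = 4.2857/6.2 = 0.69124
L = ρ/(1-ρ) = 0.69124/(1-0.69124) = 2.2388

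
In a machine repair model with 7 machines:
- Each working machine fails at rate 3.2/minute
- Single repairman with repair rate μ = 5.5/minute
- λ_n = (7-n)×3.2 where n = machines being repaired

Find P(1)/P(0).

P(1)/P(0) = ∏_{i=0}^{1-1} λ_i/μ_{i+1}
= (7-0)×3.2/5.5
= 4.0727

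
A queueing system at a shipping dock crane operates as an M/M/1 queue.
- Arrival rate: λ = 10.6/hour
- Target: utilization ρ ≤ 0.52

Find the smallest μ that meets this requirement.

ρ = λ/μ, so μ = λ/ρ
μ ≥ 10.6/0.52 = 20.3846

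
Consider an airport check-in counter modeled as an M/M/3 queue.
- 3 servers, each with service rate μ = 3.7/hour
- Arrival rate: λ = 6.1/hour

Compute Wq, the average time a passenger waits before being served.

Traffic intensity: ρ = λ/(cμ) = 6.1/(3×3.7) = 0.5495
Since ρ = 0.5495 < 1, system is stable.
Offered load a = λ/μ = cρ = 6.1/3.7 = 1.6486
P₀ = [ Σₙ₌₀^2 aⁿ/n! + a^3/(3!(1-ρ)) ]⁻¹
Σ = a^0/0! + a^1/1! + a^2/2! = 1.00000 + 1.64865 + 1.35902 = 4.0077
a^3/(3!(1-ρ)) = 4.4811/(6 × 0.45045) = 1.6580
P₀ = 1/(4.0077 + 1.6580) = 0.1765
Lq = P₀·a^3·ρ / (3!(1-ρ)²) = 0.1765 × 4.4811 × 0.5495 / (6 × 0.2029) = 0.3570
Wq = Lq/λ = 0.35702/6.1 = 0.05853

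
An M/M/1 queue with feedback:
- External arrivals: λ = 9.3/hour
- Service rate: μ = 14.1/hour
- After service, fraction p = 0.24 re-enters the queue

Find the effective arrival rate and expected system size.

Effective arrival rate: λ_eff = λ/(1-p) = 9.3/(1-0.24) = 9.3/0.76 = 12.23684
ρ = λ_eff/μ = 12.23684/14.1 = 0.867861
L = ρ/(1-ρ) = 0.867861/(1-0.867861) = 6.5678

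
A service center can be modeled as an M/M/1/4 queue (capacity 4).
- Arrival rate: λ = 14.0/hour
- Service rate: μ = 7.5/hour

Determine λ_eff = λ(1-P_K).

ρ = λ/μ = 14.0/7.5 = 1.866667
P₀ = (1-ρ)/(1-ρ^(K+1)) = (1-1.866667)/(1-1.866667^5) = -0.8667/-21.6639 = 0.04001
P_K = P₀×ρ^K = 0.040005 × 1.866667^4 = 0.040005 × 12.1414 = 0.4857
λ_eff = λ(1-P_K) = 14.0 × (1 - 0.485717) = 14.0 × 0.514283 = 7.2000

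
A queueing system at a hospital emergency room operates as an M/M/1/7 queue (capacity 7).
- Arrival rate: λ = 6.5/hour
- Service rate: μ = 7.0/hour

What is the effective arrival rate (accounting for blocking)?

ρ = λ/μ = 6.5/7.0 = 0.9285714
P₀ = (1-ρ)/(1-ρ^(K+1)) = (1-0.9285714)/(1-0.9285714^8) = 0.07143/0.4473 = 0.1597
P_K = P₀×ρ^K = 0.1597 × 0.9285714^7 = 0.1597 × 0.5953 = 0.09507
λ_eff = λ(1-P_K) = 6.5 × (1 - 0.095065) = 6.5 × 0.90494 = 5.8821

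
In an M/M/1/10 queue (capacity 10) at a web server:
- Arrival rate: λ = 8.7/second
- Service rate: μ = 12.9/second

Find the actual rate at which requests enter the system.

ρ = λ/μ = 8.7/12.9 = 0.67442
P₀ = (1-ρ)/(1-ρ^(K+1)) = (1-0.67442)/(1-0.67442^11) = 0.3256/0.9869 = 0.3299
P_K = P₀×ρ^K = 0.32991 × 0.67442^10 = 0.32991 × 0.019467 = 0.006422
λ_eff = λ(1-P_K) = 8.7 × (1 - 0.006422) = 8.7 × 0.99358 = 8.6441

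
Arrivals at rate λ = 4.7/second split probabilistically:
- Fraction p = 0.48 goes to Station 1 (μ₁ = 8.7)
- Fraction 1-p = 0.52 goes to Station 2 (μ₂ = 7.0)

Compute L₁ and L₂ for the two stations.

Effective rates: λ₁ = 4.7×0.48 = 2.256, λ₂ = 4.7×0.52 = 2.444
Station 1: ρ₁ = 2.256/8.7 = 0.2593, L₁ = ρ₁/(1-ρ₁) = 0.2593/(1-0.2593) = 0.3501
Station 2: ρ₂ = 2.444/7.0 = 0.34914, L₂ = ρ₂/(1-ρ₂) = 0.34914/(1-0.34914) = 0.5364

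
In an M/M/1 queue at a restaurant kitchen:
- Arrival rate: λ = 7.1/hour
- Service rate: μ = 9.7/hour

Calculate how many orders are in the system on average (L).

ρ = λ/μ = 7.1/9.7 = 0.7320
For M/M/1: L = λ/(μ-λ)
L = 7.1/(9.7-7.1) = 7.1/2.60
L = 2.7308 orders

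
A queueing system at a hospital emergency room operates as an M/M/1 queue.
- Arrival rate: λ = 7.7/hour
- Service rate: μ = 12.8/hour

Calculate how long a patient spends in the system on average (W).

First, compute utilization: ρ = λ/μ = 7.7/12.8 = 0.6016
For M/M/1: W = 1/(μ-λ)
W = 1/(12.8-7.7) = 1/5.10
W = 0.1961 hours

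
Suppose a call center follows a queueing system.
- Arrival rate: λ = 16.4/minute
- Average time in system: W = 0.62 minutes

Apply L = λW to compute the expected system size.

Little's Law: L = λW
L = 16.4 × 0.62 = 10.1680 calls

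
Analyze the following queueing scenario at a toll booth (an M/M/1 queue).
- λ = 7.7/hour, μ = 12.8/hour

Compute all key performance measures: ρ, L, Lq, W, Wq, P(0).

Step 1: ρ = λ/μ = 7.7/12.8 = 0.6016
Step 2: L = λ/(μ-λ) = 7.7/5.10 = 1.5098
Step 3: Lq = λ²/(μ(μ-λ)) = 59.29/(12.8×5.10) = 0.9082
Step 4: W = 1/(μ-λ) = 1/5.10 = 0.19608
Step 5: Wq = λ/(μ(μ-λ)) = 7.7/(12.8×5.10) = 0.1180
Step 6: P(0) = 1-ρ = 0.3984
Verify: L = λW = 7.7×0.19608 = 1.5098 ✔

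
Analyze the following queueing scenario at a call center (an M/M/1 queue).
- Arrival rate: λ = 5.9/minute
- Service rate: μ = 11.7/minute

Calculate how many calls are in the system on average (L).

ρ = λ/μ = 5.9/11.7 = 0.5043
For M/M/1: L = λ/(μ-λ)
L = 5.9/(11.7-5.9) = 5.9/5.80
L = 1.0172 calls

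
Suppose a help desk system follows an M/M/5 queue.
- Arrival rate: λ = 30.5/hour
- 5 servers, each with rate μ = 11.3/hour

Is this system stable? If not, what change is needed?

Stability requires ρ = λ/(cμ) < 1
ρ = 30.5/(5 × 11.3) = 30.5/56.50 = 0.5398
Since 0.5398 < 1, the system is STABLE.
The servers are busy 53.98% of the time.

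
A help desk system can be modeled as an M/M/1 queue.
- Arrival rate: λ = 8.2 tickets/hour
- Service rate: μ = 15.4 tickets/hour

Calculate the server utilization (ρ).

Server utilization: ρ = λ/μ
ρ = 8.2/15.4 = 0.5325
The server is busy 53.25% of the time.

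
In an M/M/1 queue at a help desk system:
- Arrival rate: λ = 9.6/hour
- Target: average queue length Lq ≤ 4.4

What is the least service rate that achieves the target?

For M/M/1: Lq = λ²/(μ(μ-λ))
Need Lq ≤ 4.4, i.e. μ(μ-λ) ≥ λ²/4.4
μ² - 9.6μ - 92.16/4.4 ≥ 0  →  μ² - 9.6μ - 20.94545 ≥ 0
Quadratic formula (positive root): μ = [λ + √(λ² + 4×20.94545)]/2
Discriminant: 92.16 + 4×20.94545 = 175.9418, √175.9418 = 13.2643
μ ≥ (9.6 + 13.2643)/2 = 11.4322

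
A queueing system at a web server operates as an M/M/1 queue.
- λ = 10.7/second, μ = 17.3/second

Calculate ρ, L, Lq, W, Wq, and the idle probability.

Step 1: ρ = λ/μ = 10.7/17.3 = 0.6185
Step 2: L = λ/(μ-λ) = 10.7/6.60 = 1.6212
Step 3: Lq = λ²/(μ(μ-λ)) = 114.49/(17.3×6.60) = 1.0027
Step 4: W = 1/(μ-λ) = 1/6.60 = 0.151515
Step 5: Wq = λ/(μ(μ-λ)) = 10.7/(17.3×6.60) = 0.09371
Step 6: P(0) = 1-ρ = 0.3815
Verify: L = λW = 10.7×0.151515 = 1.6212 ✔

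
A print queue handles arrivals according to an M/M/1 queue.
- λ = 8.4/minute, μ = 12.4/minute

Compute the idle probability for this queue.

ρ = λ/μ = 8.4/12.4 = 0.6774
P(0) = 1 - ρ = 1 - 0.6774 = 0.3226
The server is idle 32.26% of the time.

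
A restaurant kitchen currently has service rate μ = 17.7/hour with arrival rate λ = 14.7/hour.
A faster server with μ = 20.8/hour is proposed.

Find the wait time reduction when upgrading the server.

System 1: ρ₁ = 14.7/17.7 = 0.8305, W₁ = 1/(17.7-14.7) = 0.33333
System 2: ρ₂ = 14.7/20.8 = 0.7067, W₂ = 1/(20.8-14.7) = 0.16393
Improvement: (W₁-W₂)/W₁ = (0.33333-0.16393)/0.33333 = 50.82%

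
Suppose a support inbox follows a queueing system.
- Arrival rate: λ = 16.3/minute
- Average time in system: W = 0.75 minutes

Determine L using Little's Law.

Little's Law: L = λW
L = 16.3 × 0.75 = 12.2250 emails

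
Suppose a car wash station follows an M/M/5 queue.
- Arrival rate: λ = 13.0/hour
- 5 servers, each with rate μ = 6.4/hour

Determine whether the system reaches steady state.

Stability requires ρ = λ/(cμ) < 1
ρ = 13.0/(5 × 6.4) = 13.0/32.00 = 0.4062
Since 0.4062 < 1, the system is STABLE.
The servers are busy 40.62% of the time.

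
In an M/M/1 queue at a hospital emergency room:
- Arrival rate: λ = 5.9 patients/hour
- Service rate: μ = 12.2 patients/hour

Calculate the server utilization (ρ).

Server utilization: ρ = λ/μ
ρ = 5.9/12.2 = 0.4836
The server is busy 48.36% of the time.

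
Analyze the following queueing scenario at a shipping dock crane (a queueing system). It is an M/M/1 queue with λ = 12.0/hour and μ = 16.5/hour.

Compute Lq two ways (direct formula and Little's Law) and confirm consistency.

Method 1 (direct): Lq = λ²/(μ(μ-λ)) = 144.00/(16.5 × 4.50) = 1.9394

Method 2 (Little's Law):
W = 1/(μ-λ) = 1/4.50 = 0.222222
Wq = W - 1/μ = 0.222222 - 0.0606061 = 0.16162
Lq = λWq = 12.0 × 0.16162 = 1.9394 ✔ (matches Method 1)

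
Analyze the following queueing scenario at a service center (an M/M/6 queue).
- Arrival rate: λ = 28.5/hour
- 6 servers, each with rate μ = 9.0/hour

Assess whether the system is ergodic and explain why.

Stability requires ρ = λ/(cμ) < 1
ρ = 28.5/(6 × 9.0) = 28.5/54.00 = 0.5278
Since 0.5278 < 1, the system is STABLE.
The servers are busy 52.78% of the time.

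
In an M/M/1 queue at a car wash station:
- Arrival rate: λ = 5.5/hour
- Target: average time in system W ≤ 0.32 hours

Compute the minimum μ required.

For M/M/1: W = 1/(μ-λ)
Need W ≤ 0.32, so 1/(μ-λ) ≤ 0.32
μ - λ ≥ 1/0.32 = 3.1250
μ ≥ 5.5 + 3.1250 = 8.6250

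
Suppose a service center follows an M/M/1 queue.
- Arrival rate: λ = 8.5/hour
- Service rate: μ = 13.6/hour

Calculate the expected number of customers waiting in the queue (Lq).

ρ = λ/μ = 8.5/13.6 = 0.6250
For M/M/1: Lq = λ²/(μ(μ-λ))
Lq = 72.25/(13.6 × 5.10)
Lq = 1.0417 customers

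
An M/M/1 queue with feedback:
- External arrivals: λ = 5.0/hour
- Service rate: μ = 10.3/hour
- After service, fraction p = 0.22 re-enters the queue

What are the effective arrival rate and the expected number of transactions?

Effective arrival rate: λ_eff = λ/(1-p) = 5.0/(1-0.22) = 5.0/0.78 = 6.410256
ρ = λ_eff/μ = 6.410256/10.3 = 0.62235
L = ρ/(1-ρ) = 0.62235/(1-0.62235) = 1.6480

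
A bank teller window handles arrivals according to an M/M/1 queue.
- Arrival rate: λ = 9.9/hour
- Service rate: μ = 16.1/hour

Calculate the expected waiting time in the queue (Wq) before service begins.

First, compute utilization: ρ = λ/μ = 9.9/16.1 = 0.6149
For M/M/1: Wq = λ/(μ(μ-λ))
Wq = 9.9/(16.1 × (16.1-9.9))
Wq = 9.9/(16.1 × 6.20)
Wq = 0.09918 hours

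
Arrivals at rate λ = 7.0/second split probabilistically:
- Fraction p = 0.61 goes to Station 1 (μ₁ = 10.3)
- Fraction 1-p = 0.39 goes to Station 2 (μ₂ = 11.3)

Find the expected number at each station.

Effective rates: λ₁ = 7.0×0.61 = 4.27, λ₂ = 7.0×0.39 = 2.73
Station 1: ρ₁ = 4.27/10.3 = 0.41456, L₁ = ρ₁/(1-ρ₁) = 0.41456/(1-0.41456) = 0.7081
Station 2: ρ₂ = 2.73/11.3 = 0.2416, L₂ = ρ₂/(1-ρ₂) = 0.2416/(1-0.2416) = 0.3186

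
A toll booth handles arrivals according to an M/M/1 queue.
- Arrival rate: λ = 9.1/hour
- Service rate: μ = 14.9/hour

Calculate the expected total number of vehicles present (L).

ρ = λ/μ = 9.1/14.9 = 0.6107
For M/M/1: L = λ/(μ-λ)
L = 9.1/(14.9-9.1) = 9.1/5.80
L = 1.5690 vehicles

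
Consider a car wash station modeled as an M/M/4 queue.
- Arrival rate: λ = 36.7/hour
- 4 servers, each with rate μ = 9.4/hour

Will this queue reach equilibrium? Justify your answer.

Stability requires ρ = λ/(cμ) < 1
ρ = 36.7/(4 × 9.4) = 36.7/37.60 = 0.9761
Since 0.9761 < 1, the system is STABLE.
The servers are busy 97.61% of the time.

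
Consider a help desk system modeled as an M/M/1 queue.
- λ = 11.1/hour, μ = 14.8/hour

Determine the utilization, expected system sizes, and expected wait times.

Step 1: ρ = λ/μ = 11.1/14.8 = 0.7500
Step 2: L = λ/(μ-λ) = 11.1/3.70 = 3.0000
Step 3: Lq = λ²/(μ(μ-λ)) = 123.21/(14.8×3.70) = 2.2500
Step 4: W = 1/(μ-λ) = 1/3.70 = 0.27027
Step 5: Wq = λ/(μ(μ-λ)) = 11.1/(14.8×3.70) = 0.2027
Step 6: P(0) = 1-ρ = 0.2500
Verify: L = λW = 11.1×0.27027 = 3.0000 ✔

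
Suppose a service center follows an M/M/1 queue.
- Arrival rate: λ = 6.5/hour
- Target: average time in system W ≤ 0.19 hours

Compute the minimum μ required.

For M/M/1: W = 1/(μ-λ)
Need W ≤ 0.19, so 1/(μ-λ) ≤ 0.19
μ - λ ≥ 1/0.19 = 5.2632
μ ≥ 6.5 + 5.2632 = 11.7632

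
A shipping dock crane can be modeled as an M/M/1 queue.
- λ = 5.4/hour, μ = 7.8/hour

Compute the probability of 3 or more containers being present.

ρ = λ/μ = 5.4/7.8 = 0.6923
P(N ≥ n) = ρⁿ
P(N ≥ 3) = 0.6923^3
P(N ≥ 3) = 0.3318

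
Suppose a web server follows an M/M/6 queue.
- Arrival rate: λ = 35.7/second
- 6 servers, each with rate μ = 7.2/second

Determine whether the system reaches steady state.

Stability requires ρ = λ/(cμ) < 1
ρ = 35.7/(6 × 7.2) = 35.7/43.20 = 0.8264
Since 0.8264 < 1, the system is STABLE.
The servers are busy 82.64% of the time.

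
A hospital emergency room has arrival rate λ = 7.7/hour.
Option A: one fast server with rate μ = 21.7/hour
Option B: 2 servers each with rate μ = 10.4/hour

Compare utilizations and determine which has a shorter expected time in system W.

Option A: single server μ = 21.7 (M/M/1)
  ρ_A = 7.7/21.7 = 0.3548
  W_A = 1/(μ-λ) = 1/(21.7-7.7) = 1/14.00 = 0.07143

Option B: 2 servers μ = 10.4 (M/M/2)
  ρ_B = λ/(cμ) = 7.7/(2×10.4) = 0.3702
  Offered load a = λ/μ = cρ = 7.7/10.4 = 0.7404
  P₀ = [ Σₙ₌₀^1 aⁿ/n! + a^2/(2!(1-ρ)) ]⁻¹
  Σ = a^0/0! + a^1/1! = 1.0000 + 0.7404 = 1.7404
  a^2/(2!(1-ρ)) = 0.5482/(2 × 0.6298) = 0.4352
  P₀ = 1/(1.7404 + 0.4352) = 0.4596
  Lq = P₀·a^2·ρ / (2!(1-ρ)²) = 0.4596 × 0.5482 × 0.3702 / (2 × 0.3967) = 0.1176
  Wq_B = Lq/λ = 0.1176/7.7 = 0.01527
  W_B = Wq_B + 1/μ = 0.01527 + 0.09615 = 0.1114

Since W_A = 0.07143 < W_B = 0.1114, Option A (single fast server) has the shorter time in system.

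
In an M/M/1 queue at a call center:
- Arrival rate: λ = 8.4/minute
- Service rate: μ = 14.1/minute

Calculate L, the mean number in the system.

ρ = λ/μ = 8.4/14.1 = 0.5957
For M/M/1: L = λ/(μ-λ)
L = 8.4/(14.1-8.4) = 8.4/5.70
L = 1.4737 calls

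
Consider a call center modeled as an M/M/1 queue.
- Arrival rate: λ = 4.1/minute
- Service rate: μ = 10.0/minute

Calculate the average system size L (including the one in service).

ρ = λ/μ = 4.1/10.0 = 0.4100
For M/M/1: L = λ/(μ-λ)
L = 4.1/(10.0-4.1) = 4.1/5.90
L = 0.6949 calls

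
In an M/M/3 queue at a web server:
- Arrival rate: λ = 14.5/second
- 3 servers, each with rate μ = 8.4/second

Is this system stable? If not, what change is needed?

Stability requires ρ = λ/(cμ) < 1
ρ = 14.5/(3 × 8.4) = 14.5/25.20 = 0.5754
Since 0.5754 < 1, the system is STABLE.
The servers are busy 57.54% of the time.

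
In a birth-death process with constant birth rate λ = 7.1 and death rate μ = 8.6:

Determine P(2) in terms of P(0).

For constant rates: P(n)/P(0) = (λ/μ)^n
P(2)/P(0) = (7.1/8.6)^2 = 0.8256^2 = 0.6816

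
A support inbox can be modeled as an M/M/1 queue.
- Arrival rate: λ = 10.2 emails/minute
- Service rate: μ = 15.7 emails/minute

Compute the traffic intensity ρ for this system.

Server utilization: ρ = λ/μ
ρ = 10.2/15.7 = 0.6497
The server is busy 64.97% of the time.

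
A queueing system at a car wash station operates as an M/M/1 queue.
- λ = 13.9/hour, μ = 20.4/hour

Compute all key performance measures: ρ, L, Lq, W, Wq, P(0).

Step 1: ρ = λ/μ = 13.9/20.4 = 0.6814
Step 2: L = λ/(μ-λ) = 13.9/6.50 = 2.1385
Step 3: Lq = λ²/(μ(μ-λ)) = 193.21/(20.4×6.50) = 1.4571
Step 4: W = 1/(μ-λ) = 1/6.50 = 0.15385
Step 5: Wq = λ/(μ(μ-λ)) = 13.9/(20.4×6.50) = 0.1048
Step 6: P(0) = 1-ρ = 0.3186
Verify: L = λW = 13.9×0.15385 = 2.1385 ✔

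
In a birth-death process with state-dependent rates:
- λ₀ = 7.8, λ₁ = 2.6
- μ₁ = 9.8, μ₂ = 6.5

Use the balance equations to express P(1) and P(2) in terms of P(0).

Balance equations:
State 0: λ₀P₀ = μ₁P₁ → P₁ = (λ₀/μ₁)P₀ = (7.8/9.8)P₀ = 0.7959P₀
State 1: P₂ = (λ₀λ₁)/(μ₁μ₂)P₀ = (7.8×2.6)/(9.8×6.5)P₀ = 0.3184P₀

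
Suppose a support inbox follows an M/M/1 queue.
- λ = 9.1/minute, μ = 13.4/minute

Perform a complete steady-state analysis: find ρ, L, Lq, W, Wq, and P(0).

Step 1: ρ = λ/μ = 9.1/13.4 = 0.6791
Step 2: L = λ/(μ-λ) = 9.1/4.30 = 2.1163
Step 3: Lq = λ²/(μ(μ-λ)) = 82.81/(13.4×4.30) = 1.4372
Step 4: W = 1/(μ-λ) = 1/4.30 = 0.23256
Step 5: Wq = λ/(μ(μ-λ)) = 9.1/(13.4×4.30) = 0.1579
Step 6: P(0) = 1-ρ = 0.3209
Verify: L = λW = 9.1×0.23256 = 2.1163 ✔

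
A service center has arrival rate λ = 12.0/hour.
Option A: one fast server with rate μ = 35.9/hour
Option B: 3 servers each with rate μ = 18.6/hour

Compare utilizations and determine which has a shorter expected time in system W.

Option A: single server μ = 35.9 (M/M/1)
  ρ_A = 12.0/35.9 = 0.3343
  W_A = 1/(μ-λ) = 1/(35.9-12.0) = 1/23.90 = 0.04184

Option B: 3 servers μ = 18.6 (M/M/3)
  ρ_B = λ/(cμ) = 12.0/(3×18.6) = 0.2151
  Offered load a = λ/μ = cρ = 12.0/18.6 = 0.6452
  P₀ = [ Σₙ₌₀^2 aⁿ/n! + a^3/(3!(1-ρ)) ]⁻¹
  Σ = a^0/0! + a^1/1! + a^2/2! = 1.0000 + 0.6452 + 0.2081 = 1.8533
  a^3/(3!(1-ρ)) = 0.26854/(6 × 0.78495) = 0.05702
  P₀ = 1/(1.8533 + 0.05702) = 0.5235
  Lq = P₀·a^3·ρ / (3!(1-ρ)²) = 0.52348 × 0.26854 × 0.21505 / (6 × 0.61614) = 0.008177
  Wq_B = Lq/λ = 0.0081775/12.0 = 0.0006815
  W_B = Wq_B + 1/μ = 0.0006815 + 0.05376 = 0.05444

Since W_A = 0.04184 < W_B = 0.05444, Option A (single fast server) has the shorter time in system.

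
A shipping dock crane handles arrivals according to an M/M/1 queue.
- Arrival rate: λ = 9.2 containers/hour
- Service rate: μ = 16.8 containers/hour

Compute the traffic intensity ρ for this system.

Server utilization: ρ = λ/μ
ρ = 9.2/16.8 = 0.5476
The server is busy 54.76% of the time.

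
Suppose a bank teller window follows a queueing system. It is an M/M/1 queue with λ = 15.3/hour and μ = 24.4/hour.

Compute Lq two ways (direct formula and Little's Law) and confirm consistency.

Method 1 (direct): Lq = λ²/(μ(μ-λ)) = 234.09/(24.4 × 9.10) = 1.0543

Method 2 (Little's Law):
W = 1/(μ-λ) = 1/9.10 = 0.10989
Wq = W - 1/μ = 0.10989 - 0.040984 = 0.06891
Lq = λWq = 15.3 × 0.06891 = 1.0543 ✔ (matches Method 1)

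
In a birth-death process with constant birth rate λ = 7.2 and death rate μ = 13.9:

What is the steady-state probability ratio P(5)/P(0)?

For constant rates: P(n)/P(0) = (λ/μ)^n
P(5)/P(0) = (7.2/13.9)^5 = 0.5180^5 = 0.03729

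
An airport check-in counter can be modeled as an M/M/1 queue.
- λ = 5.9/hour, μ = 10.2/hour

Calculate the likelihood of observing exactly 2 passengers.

ρ = λ/μ = 5.9/10.2 = 0.5784
P(n) = (1-ρ)ρⁿ
P(2) = (1-0.5784) × 0.5784^2
P(2) = 0.4216 × 0.3345
P(2) = 0.1410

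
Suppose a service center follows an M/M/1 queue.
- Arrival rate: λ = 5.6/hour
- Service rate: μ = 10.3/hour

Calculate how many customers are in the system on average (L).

ρ = λ/μ = 5.6/10.3 = 0.5437
For M/M/1: L = λ/(μ-λ)
L = 5.6/(10.3-5.6) = 5.6/4.70
L = 1.1915 customers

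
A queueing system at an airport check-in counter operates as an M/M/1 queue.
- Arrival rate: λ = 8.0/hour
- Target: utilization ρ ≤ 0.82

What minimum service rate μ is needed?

ρ = λ/μ, so μ = λ/ρ
μ ≥ 8.0/0.82 = 9.7561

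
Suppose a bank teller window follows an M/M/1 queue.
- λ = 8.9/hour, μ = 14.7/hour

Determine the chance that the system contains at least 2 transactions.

ρ = λ/μ = 8.9/14.7 = 0.60544
P(N ≥ n) = ρⁿ
P(N ≥ 2) = 0.60544^2
P(N ≥ 2) = 0.3666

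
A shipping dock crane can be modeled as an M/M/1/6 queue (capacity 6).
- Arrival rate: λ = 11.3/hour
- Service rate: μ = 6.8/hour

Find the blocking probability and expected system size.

ρ = λ/μ = 11.3/6.8 = 1.66176
P₀ = (1-ρ)/(1-ρ^(K+1)) = (1-1.66176)/(1-1.66176^7) = -0.6618/-33.9928 = 0.01947
P_K = P₀×ρ^K = 0.019468 × 1.66176^6 = 0.019468 × 21.0576 = 0.4099
Blocking probability P_6 = 0.4099 (40.99%)
L = ρ[1 - (K+1)ρ^K + Kρ^(K+1)] / [(1-ρ)(1-ρ^(K+1))]
L = 1.66176 × (1 - 7×21.0576 + 6×34.9928) / ((1 - 1.66176) × (1 - 34.9928)) = 4.6948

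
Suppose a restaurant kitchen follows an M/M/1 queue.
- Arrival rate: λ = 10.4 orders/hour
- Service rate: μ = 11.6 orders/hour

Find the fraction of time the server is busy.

Server utilization: ρ = λ/μ
ρ = 10.4/11.6 = 0.8966
The server is busy 89.66% of the time.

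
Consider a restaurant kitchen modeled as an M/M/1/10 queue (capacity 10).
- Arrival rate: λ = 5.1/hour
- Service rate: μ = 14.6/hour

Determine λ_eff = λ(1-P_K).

ρ = λ/μ = 5.1/14.6 = 0.34932
P₀ = (1-ρ)/(1-ρ^(K+1)) = (1-0.34932)/(1-0.34932^11) = 0.6507/1.0000 = 0.6507
P_K = P₀×ρ^K = 0.6507 × 0.34932^10 = 0.6507 × 0.00002705 = 0.00001760
λ_eff = λ(1-P_K) = 5.1 × (1 - 0.00001760) = 5.1 × 0.99998 = 5.0999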